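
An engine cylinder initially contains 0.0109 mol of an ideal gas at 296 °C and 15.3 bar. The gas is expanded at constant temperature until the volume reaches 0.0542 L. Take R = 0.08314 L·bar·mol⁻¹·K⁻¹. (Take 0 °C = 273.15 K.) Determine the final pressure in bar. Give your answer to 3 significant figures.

P₂ ≈ 9.52 bar

Convert: T₁ = 569.1 K.
From PV = nRT: V₁ = nRT₁/P₁ = 0.03371 L.
T constant ⇒ Boyle's law P V = const: T₂ = T₁; P₂ = P₁·(V₁/V₂) = 9.516 bar.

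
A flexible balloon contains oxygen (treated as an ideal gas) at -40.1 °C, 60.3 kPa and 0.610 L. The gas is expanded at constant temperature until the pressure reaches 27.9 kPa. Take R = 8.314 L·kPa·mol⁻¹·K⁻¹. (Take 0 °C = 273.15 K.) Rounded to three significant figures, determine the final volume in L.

V₂ ≈ 1.32 L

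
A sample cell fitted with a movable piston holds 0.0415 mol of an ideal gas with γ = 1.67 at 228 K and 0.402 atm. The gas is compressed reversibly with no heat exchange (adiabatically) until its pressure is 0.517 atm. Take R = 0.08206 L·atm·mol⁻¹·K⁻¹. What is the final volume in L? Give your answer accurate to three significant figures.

From PV = nRT: V₁ = nRT₁/P₁ = 1.931 L.
Adiabatic (γ = 1.67), T V^(γ−1) and P V^γ constant: T₂ = T₁·(P₂/P₁)^((γ−1)/γ) = 252.2 K; V₂ = V₁·(P₁/P₂)^(1/γ) = 1.661 L.

V₂ ≈ 1.66 L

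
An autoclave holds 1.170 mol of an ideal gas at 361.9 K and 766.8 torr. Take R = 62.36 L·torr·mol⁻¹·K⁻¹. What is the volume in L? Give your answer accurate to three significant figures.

PV = nRT ⇒ V = nRT/P = (1.170 × 62.36 × 361.9) / 766.8

V ≈ 34.4 L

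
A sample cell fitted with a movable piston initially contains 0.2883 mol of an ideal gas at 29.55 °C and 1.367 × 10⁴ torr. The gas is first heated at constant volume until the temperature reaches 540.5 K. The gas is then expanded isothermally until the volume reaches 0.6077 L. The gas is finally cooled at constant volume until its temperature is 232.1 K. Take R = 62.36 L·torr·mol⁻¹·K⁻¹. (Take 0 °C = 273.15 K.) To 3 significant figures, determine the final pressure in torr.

Convert: T₁ = 302.7 K.
From PV = nRT: V₁ = nRT₁/P₁ = 0.3981 L.
Isochoric, so P/T is constant: V₂ = V₁; P₂ = P₁·(T₂/T₁) = 2.441e+04 torr.
Isothermal, so P V is constant: T₃ = T₂; P₃ = P₂·(V₂/V₃) = 1.599e+04 torr.
V constant ⇒ P ∝ T: V₄ = V₃; P₄ = P₃·(T₄/T₃) = 6867 torr.

P₄ ≈ 6.87e+03 torr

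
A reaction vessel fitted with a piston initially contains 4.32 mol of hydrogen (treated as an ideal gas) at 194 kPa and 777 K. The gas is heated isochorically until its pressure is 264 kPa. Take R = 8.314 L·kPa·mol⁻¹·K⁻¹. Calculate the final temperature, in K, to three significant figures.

From PV = nRT: V₁ = nRT₁/P₁ = 143.9 L.
V constant ⇒ P ∝ T: V₂ = V₁; T₂ = T₁·(P₂/P₁) = 1057 K.

T₂ ≈ 1.06e+03 K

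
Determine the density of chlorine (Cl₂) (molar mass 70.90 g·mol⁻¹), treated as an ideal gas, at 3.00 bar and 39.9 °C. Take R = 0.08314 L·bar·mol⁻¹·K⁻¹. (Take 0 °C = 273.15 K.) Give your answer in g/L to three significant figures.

ρ ≈ 8.17 g/L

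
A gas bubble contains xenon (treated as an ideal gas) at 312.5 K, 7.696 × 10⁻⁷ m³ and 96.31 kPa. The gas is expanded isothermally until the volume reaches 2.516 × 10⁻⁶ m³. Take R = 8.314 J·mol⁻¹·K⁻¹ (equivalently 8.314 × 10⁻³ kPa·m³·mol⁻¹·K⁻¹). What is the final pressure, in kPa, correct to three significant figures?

P₂ ≈ 29.5 kPa

Isothermal, so P V is constant: T₂ = T₁; P₂ = P₁·(V₁/V₂) = 29.46 kPa.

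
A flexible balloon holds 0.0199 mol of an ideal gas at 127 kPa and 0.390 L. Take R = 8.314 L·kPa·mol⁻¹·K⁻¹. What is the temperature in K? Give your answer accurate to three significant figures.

T ≈ 299 K

PV = nRT ⇒ T = PV/(nR) = (127 × 0.390) / (0.0199 × 8.314)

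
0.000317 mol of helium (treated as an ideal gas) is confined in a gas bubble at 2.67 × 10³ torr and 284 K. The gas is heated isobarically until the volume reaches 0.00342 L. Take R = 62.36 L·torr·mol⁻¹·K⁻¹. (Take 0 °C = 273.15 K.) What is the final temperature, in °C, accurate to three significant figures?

T₂ ≈ 189 °C

From PV = nRT: V₁ = nRT₁/P₁ = 0.002103 L.
Isobaric, so V/T is constant: P₂ = P₁; T₂ = T₁·(V₂/V₁) = 461.9 K.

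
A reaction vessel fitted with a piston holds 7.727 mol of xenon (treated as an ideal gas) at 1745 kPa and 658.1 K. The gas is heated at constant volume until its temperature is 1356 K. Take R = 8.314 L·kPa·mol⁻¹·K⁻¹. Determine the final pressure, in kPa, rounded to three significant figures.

From PV = nRT: V₁ = nRT₁/P₁ = 24.23 L.
V constant ⇒ P ∝ T: V₂ = V₁; P₂ = P₁·(T₂/T₁) = 3596 kPa.

P₂ ≈ 3.60e+03 kPa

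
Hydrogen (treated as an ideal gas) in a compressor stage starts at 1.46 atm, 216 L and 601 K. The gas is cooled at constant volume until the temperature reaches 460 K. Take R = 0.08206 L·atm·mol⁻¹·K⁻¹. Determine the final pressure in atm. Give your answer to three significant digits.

Isochoric, so P/T is constant: V₂ = V₁; P₂ = P₁·(T₂/T₁) = 1.117 atm.

P₂ ≈ 1.12 atm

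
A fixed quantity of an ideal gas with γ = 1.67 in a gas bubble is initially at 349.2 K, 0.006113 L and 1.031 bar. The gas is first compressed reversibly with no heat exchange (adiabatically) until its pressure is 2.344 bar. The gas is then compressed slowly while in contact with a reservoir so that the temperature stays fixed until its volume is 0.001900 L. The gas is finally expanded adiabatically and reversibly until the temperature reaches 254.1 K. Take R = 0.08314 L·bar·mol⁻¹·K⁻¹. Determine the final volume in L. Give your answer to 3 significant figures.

V₄ ≈ 0.00499 L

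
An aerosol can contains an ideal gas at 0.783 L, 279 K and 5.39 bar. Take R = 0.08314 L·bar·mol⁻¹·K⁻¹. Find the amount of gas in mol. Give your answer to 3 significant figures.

n ≈ 0.182 mol

PV = nRT ⇒ n = PV/(RT) = (5.39 × 0.783) / (0.08314 × 279)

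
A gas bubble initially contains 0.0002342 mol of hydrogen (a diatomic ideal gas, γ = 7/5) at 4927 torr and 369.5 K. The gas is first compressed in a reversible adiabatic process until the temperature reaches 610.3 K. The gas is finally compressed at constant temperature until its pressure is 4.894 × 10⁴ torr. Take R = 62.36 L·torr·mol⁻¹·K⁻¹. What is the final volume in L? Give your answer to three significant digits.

V₃ ≈ 0.000182 L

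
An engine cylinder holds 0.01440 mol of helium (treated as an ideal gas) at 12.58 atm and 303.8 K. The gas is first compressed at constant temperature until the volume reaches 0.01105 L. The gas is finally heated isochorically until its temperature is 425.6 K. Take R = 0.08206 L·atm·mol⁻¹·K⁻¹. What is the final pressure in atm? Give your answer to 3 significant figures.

From PV = nRT: V₁ = nRT₁/P₁ = 0.02854 L.
T constant ⇒ Boyle's law P V = const: T₂ = T₁; P₂ = P₁·(V₁/V₂) = 32.49 atm.
V constant ⇒ P ∝ T: V₃ = V₂; P₃ = P₂·(T₃/T₂) = 45.51 atm.

P₃ ≈ 45.5 atm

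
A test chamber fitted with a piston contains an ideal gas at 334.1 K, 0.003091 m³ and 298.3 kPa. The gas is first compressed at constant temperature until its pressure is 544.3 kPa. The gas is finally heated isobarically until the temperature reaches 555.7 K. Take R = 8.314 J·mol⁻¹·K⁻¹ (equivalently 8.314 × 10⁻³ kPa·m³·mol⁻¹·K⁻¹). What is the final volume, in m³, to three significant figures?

Isothermal, so P V is constant: T₂ = T₁; V₂ = V₁·(P₁/P₂) = 0.001694 m³.
P constant ⇒ V ∝ T: P₃ = P₂; V₃ = V₂·(T₃/T₂) = 0.002818 m³.

V₃ ≈ 0.00282 m³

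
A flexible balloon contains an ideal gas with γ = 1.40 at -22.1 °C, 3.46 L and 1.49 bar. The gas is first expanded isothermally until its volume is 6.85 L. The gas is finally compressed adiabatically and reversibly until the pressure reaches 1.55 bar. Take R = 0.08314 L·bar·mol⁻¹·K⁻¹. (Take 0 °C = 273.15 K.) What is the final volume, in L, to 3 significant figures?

Convert: T₁ = 251.0 K.
T constant ⇒ Boyle's law P V = const: T₂ = T₁; P₂ = P₁·(V₁/V₂) = 0.7526 bar.
Adiabatic (γ = 1.40), T V^(γ−1) and P V^γ constant: T₃ = T₂·(P₃/P₂)^((γ−1)/γ) = 308.6 K; V₃ = V₂·(P₂/P₃)^(1/γ) = 4.089 L.

V₃ ≈ 4.09 L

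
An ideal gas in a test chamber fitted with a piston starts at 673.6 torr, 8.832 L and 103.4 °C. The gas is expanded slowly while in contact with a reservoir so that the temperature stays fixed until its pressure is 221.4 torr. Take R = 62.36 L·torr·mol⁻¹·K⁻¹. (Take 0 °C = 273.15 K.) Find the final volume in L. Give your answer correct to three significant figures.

Convert: T₁ = 376.5 K.
Isothermal, so P V is constant: T₂ = T₁; V₂ = V₁·(P₁/P₂) = 26.87 L.

V₂ ≈ 26.9 L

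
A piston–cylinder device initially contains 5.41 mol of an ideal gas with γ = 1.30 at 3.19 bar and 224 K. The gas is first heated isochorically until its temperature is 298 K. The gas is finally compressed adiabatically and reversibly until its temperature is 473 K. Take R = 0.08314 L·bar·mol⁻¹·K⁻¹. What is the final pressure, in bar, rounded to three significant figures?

P₃ ≈ 31.4 bar

From PV = nRT: V₁ = nRT₁/P₁ = 31.58 L.
V constant ⇒ P ∝ T: V₂ = V₁; P₂ = P₁·(T₂/T₁) = 4.244 bar.
Adiabatic (γ = 1.30), T V^(γ−1) and P V^γ constant: P₃ = P₂·(T₃/T₂)^(γ/(γ−1)) = 31.42 bar; V₃ = V₂·(T₂/T₃)^(1/(γ−1)) = 6.771 L.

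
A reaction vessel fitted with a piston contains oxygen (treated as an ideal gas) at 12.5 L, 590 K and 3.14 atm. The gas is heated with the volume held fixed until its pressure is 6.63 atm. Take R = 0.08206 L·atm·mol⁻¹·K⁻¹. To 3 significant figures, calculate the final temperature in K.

T₂ ≈ 1.25e+03 K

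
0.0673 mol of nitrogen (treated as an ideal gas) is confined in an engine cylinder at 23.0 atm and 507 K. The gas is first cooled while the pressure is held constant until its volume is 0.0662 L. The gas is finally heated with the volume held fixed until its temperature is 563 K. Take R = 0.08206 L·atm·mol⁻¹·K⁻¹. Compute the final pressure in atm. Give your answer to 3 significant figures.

From PV = nRT: V₁ = nRT₁/P₁ = 0.1217 L.
P constant ⇒ V ∝ T: P₂ = P₁; T₂ = T₁·(V₂/V₁) = 275.7 K.
Isochoric, so P/T is constant: V₃ = V₂; P₃ = P₂·(T₃/T₂) = 46.97 atm.

P₃ ≈ 47.0 atm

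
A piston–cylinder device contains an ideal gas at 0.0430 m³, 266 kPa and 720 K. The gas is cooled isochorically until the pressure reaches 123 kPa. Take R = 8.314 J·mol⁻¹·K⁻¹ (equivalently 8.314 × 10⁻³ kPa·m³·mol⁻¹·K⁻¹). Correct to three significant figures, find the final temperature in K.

T₂ ≈ 333 K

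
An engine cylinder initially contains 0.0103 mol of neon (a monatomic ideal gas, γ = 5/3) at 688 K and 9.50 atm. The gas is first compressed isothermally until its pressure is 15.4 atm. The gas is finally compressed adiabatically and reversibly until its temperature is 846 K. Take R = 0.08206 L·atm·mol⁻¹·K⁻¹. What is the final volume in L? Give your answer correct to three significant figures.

V₃ ≈ 0.0277 L

From PV = nRT: V₁ = nRT₁/P₁ = 0.06121 L.
Isothermal, so P V is constant: T₂ = T₁; V₂ = V₁·(P₁/P₂) = 0.03776 L.
Adiabatic (γ = 5/3), T V^(γ−1) and P V^γ constant: P₃ = P₂·(T₃/T₂)^(γ/(γ−1)) = 25.82 atm; V₃ = V₂·(T₂/T₃)^(1/(γ−1)) = 0.02769 L.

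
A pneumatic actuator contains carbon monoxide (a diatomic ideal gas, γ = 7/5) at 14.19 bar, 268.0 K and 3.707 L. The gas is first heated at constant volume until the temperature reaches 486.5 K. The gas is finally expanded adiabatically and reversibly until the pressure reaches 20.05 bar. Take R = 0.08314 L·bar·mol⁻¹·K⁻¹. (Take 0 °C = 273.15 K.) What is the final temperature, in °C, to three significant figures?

Isochoric, so P/T is constant: V₂ = V₁; P₂ = P₁·(T₂/T₁) = 25.76 bar.
Adiabatic (γ = 7/5), T V^(γ−1) and P V^γ constant: T₃ = T₂·(P₃/P₂)^((γ−1)/γ) = 452.9 K; V₃ = V₂·(P₂/P₃)^(1/γ) = 4.434 L.

T₃ ≈ 180 °C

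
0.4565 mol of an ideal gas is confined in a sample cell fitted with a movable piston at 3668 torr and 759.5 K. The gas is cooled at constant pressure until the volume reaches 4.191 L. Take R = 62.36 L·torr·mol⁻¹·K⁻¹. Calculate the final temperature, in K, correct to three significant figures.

From PV = nRT: V₁ = nRT₁/P₁ = 5.894 L.
Isobaric, so V/T is constant: P₂ = P₁; T₂ = T₁·(V₂/V₁) = 540.0 K.

T₂ ≈ 540 K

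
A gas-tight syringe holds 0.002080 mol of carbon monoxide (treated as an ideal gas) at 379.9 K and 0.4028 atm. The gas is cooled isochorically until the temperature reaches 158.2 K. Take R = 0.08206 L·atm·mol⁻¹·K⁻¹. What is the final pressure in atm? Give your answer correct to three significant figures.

From PV = nRT: V₁ = nRT₁/P₁ = 0.1610 L.
Isochoric, so P/T is constant: V₂ = V₁; P₂ = P₁·(T₂/T₁) = 0.1677 atm.

P₂ ≈ 0.168 atm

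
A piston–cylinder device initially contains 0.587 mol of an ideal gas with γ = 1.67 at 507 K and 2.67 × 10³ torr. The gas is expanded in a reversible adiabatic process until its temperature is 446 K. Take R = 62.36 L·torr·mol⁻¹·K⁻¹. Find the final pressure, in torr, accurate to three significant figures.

From PV = nRT: V₁ = nRT₁/P₁ = 6.951 L.
Adiabatic (γ = 1.67), T V^(γ−1) and P V^γ constant: P₂ = P₁·(T₂/T₁)^(γ/(γ−1)) = 1940 torr; V₂ = V₁·(T₁/T₂)^(1/(γ−1)) = 8.417 L.

P₂ ≈ 1.94e+03 torr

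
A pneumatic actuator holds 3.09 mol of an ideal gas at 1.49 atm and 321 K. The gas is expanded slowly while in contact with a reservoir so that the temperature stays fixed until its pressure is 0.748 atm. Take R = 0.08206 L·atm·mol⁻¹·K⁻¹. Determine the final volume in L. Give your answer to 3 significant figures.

V₂ ≈ 109 L

From PV = nRT: V₁ = nRT₁/P₁ = 54.63 L.
Isothermal, so P V is constant: T₂ = T₁; V₂ = V₁·(P₁/P₂) = 108.8 L.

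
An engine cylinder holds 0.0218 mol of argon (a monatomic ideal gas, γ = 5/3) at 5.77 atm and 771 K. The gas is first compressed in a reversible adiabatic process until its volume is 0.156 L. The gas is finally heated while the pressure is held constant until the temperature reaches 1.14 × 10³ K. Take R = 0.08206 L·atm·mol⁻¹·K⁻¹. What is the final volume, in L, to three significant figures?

V₃ ≈ 0.174 L

From PV = nRT: V₁ = nRT₁/P₁ = 0.2390 L.
Adiabatic (γ = 5/3), T V^(γ−1) and P V^γ constant: T₂ = T₁·(V₁/V₂)^(γ−1) = 1025 K; P₂ = P₁·(V₁/V₂)^γ = 11.75 atm.
Isobaric, so V/T is constant: P₃ = P₂; V₃ = V₂·(T₃/T₂) = 0.1735 L.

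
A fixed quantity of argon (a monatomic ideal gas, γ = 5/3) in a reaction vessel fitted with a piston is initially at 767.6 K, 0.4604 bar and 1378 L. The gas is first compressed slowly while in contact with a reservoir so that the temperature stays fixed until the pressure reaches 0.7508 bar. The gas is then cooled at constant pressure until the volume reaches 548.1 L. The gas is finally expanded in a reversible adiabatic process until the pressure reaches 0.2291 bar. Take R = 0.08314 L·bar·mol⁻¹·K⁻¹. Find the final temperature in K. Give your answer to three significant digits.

T₄ ≈ 310 K

Isothermal, so P V is constant: T₂ = T₁; V₂ = V₁·(P₁/P₂) = 845.0 L.
P constant ⇒ V ∝ T: P₃ = P₂; T₃ = T₂·(V₃/V₂) = 497.9 K.
Reversible adiabatic, γ = 5/3: T₄ = T₃·(P₄/P₃)^((γ−1)/γ) = 309.7 K; V₄ = V₃·(P₃/P₄)^(1/γ) = 1117 L.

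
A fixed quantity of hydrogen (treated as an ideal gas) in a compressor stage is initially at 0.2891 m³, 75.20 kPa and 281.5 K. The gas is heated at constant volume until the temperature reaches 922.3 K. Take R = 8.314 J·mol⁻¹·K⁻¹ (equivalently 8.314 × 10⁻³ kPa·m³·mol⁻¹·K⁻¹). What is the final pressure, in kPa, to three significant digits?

V constant ⇒ P ∝ T: V₂ = V₁; P₂ = P₁·(T₂/T₁) = 246.4 kPa.

P₂ ≈ 246 kPa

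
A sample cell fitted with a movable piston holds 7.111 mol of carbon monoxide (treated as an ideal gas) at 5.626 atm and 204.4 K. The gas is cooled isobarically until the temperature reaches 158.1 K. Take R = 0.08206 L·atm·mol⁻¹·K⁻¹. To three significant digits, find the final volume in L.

V₂ ≈ 16.4 L

From PV = nRT: V₁ = nRT₁/P₁ = 21.20 L.
P constant ⇒ V ∝ T: P₂ = P₁; V₂ = V₁·(T₂/T₁) = 16.40 L.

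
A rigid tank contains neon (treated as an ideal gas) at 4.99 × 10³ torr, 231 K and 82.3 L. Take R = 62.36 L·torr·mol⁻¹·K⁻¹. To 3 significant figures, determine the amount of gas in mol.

n ≈ 28.5 mol

PV = nRT ⇒ n = PV/(RT) = (4.99e+03 × 82.3) / (62.36 × 231)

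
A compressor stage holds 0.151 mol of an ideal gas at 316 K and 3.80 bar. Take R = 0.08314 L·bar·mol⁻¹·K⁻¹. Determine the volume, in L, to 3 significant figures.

V ≈ 1.04 L

PV = nRT ⇒ V = nRT/P = (0.151 × 0.08314 × 316) / 3.80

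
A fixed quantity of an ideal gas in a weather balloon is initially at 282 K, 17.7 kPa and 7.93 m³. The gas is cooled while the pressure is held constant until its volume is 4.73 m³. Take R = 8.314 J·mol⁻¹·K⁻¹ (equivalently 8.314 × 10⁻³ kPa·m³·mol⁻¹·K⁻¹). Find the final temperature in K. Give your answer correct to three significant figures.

P constant ⇒ V ∝ T: P₂ = P₁; T₂ = T₁·(V₂/V₁) = 168.2 K.

T₂ ≈ 168 K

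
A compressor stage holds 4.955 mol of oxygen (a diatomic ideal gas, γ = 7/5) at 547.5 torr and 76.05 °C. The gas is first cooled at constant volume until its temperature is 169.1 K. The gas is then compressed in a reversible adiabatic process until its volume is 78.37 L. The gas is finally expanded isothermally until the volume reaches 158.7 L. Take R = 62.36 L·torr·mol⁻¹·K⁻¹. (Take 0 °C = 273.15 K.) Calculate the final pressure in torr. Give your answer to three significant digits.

P₄ ≈ 476 torr

Convert: T₁ = 349.2 K.
From PV = nRT: V₁ = nRT₁/P₁ = 197.1 L.
Isochoric, so P/T is constant: V₂ = V₁; P₂ = P₁·(T₂/T₁) = 265.1 torr.
Adiabatic (γ = 7/5), T V^(γ−1) and P V^γ constant: T₃ = T₂·(V₂/V₃)^(γ−1) = 244.5 K; P₃ = P₂·(V₂/V₃)^γ = 964.1 torr.
Isothermal, so P V is constant: T₄ = T₃; P₄ = P₃·(V₃/V₄) = 476.1 torr.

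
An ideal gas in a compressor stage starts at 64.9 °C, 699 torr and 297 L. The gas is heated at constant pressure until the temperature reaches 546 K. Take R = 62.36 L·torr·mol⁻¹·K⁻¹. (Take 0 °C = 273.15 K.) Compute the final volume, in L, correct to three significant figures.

V₂ ≈ 480 L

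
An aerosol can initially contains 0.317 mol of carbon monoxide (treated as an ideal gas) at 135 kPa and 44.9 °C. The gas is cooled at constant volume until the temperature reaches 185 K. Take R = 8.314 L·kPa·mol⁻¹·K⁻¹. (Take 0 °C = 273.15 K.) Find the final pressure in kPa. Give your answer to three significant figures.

P₂ ≈ 78.5 kPa

Convert: T₁ = 318.0 K.
From PV = nRT: V₁ = nRT₁/P₁ = 6.209 L.
Isochoric, so P/T is constant: V₂ = V₁; P₂ = P₁·(T₂/T₁) = 78.53 kPa.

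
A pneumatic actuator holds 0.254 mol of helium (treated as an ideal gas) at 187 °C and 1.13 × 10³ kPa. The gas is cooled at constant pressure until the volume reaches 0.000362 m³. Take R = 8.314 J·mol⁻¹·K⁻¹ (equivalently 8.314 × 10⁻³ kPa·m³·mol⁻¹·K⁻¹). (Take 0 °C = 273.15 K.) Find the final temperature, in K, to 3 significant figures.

Convert: T₁ = 460.1 K.
From PV = nRT: V₁ = nRT₁/P₁ = 0.0008599 m³.
P constant ⇒ V ∝ T: P₂ = P₁; T₂ = T₁·(V₂/V₁) = 193.7 K.

T₂ ≈ 194 K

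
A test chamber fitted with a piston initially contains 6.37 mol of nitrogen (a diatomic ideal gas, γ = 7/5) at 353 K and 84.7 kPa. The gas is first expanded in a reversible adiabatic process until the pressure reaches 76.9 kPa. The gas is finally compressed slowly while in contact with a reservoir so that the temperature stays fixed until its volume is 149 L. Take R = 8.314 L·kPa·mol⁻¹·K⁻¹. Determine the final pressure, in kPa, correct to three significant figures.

P₃ ≈ 122 kPa

From PV = nRT: V₁ = nRT₁/P₁ = 220.7 L.
Reversible adiabatic, γ = 7/5: T₂ = T₁·(P₂/P₁)^((γ−1)/γ) = 343.4 K; V₂ = V₁·(P₁/P₂)^(1/γ) = 236.5 L.
Isothermal, so P V is constant: T₃ = T₂; P₃ = P₂·(V₂/V₃) = 122.1 kPa.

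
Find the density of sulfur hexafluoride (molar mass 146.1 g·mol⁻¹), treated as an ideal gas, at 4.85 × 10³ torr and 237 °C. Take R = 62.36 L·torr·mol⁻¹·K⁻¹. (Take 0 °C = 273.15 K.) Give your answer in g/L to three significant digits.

ρ ≈ 22.3 g/L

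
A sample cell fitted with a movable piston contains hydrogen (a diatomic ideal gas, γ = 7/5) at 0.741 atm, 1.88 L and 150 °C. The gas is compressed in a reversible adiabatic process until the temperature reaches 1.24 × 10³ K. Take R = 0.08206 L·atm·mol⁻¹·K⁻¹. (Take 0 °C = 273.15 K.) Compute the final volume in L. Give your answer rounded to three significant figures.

Convert: T₁ = 423.1 K.
Reversible adiabatic, γ = 7/5: P₂ = P₁·(T₂/T₁)^(γ/(γ−1)) = 31.92 atm; V₂ = V₁·(T₁/T₂)^(1/(γ−1)) = 0.1279 L.

V₂ ≈ 0.128 L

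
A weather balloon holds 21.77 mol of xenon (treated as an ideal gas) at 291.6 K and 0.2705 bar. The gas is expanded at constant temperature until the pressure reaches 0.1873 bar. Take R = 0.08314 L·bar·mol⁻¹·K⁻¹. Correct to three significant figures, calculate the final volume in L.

From PV = nRT: V₁ = nRT₁/P₁ = 1951 L.
Isothermal, so P V is constant: T₂ = T₁; V₂ = V₁·(P₁/P₂) = 2818 L.

V₂ ≈ 2.82e+03 L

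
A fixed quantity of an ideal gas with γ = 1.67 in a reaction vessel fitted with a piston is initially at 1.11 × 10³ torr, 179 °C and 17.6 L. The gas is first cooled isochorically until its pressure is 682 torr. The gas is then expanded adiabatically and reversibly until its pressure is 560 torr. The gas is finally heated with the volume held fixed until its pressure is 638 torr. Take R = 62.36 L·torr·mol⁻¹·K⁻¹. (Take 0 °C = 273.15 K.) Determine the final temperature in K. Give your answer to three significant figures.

T₄ ≈ 292 K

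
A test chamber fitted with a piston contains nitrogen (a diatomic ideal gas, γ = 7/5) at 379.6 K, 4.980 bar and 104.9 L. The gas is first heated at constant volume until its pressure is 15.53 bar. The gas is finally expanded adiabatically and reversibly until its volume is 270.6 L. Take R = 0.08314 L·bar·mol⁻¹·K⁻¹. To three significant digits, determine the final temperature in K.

V constant ⇒ P ∝ T: V₂ = V₁; T₂ = T₁·(P₂/P₁) = 1184 K.
Reversible adiabatic, γ = 7/5: T₃ = T₂·(V₂/V₃)^(γ−1) = 810.3 K; P₃ = P₂·(V₂/V₃)^γ = 4.121 bar.

T₃ ≈ 810 K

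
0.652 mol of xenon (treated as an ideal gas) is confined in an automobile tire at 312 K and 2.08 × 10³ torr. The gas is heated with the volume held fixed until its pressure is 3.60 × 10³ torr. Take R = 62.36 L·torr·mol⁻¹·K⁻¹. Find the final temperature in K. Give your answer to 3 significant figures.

From PV = nRT: V₁ = nRT₁/P₁ = 6.099 L.
Isochoric, so P/T is constant: V₂ = V₁; T₂ = T₁·(P₂/P₁) = 540.0 K.

T₂ ≈ 540 K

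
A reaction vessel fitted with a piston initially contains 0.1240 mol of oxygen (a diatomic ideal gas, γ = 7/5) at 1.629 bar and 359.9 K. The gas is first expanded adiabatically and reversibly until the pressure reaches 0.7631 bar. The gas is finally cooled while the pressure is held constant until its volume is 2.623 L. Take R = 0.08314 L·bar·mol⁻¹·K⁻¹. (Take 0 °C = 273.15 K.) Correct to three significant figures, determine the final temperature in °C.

T₃ ≈ -79.0 °C

From PV = nRT: V₁ = nRT₁/P₁ = 2.278 L.
Adiabatic (γ = 7/5), T V^(γ−1) and P V^γ constant: T₂ = T₁·(P₂/P₁)^((γ−1)/γ) = 289.8 K; V₂ = V₁·(P₁/P₂)^(1/γ) = 3.915 L.
Isobaric, so V/T is constant: P₃ = P₂; T₃ = T₂·(V₃/V₂) = 194.2 K.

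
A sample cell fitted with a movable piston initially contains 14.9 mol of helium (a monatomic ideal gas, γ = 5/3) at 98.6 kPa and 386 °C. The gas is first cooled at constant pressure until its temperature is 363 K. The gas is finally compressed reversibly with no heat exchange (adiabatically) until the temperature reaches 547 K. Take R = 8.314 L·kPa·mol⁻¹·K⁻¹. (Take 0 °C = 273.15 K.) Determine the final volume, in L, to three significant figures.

V₃ ≈ 247 L

Convert: T₁ = 659.1 K.
From PV = nRT: V₁ = nRT₁/P₁ = 828.1 L.
Isobaric, so V/T is constant: P₂ = P₁; V₂ = V₁·(T₂/T₁) = 456.1 L.
Reversible adiabatic, γ = 5/3: P₃ = P₂·(T₃/T₂)^(γ/(γ−1)) = 274.8 kPa; V₃ = V₂·(T₂/T₃)^(1/(γ−1)) = 246.5 L.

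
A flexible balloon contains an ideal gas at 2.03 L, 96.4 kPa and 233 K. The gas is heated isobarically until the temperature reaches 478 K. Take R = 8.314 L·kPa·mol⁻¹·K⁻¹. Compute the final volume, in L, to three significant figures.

V₂ ≈ 4.16 L

P constant ⇒ V ∝ T: P₂ = P₁; V₂ = V₁·(T₂/T₁) = 4.165 L.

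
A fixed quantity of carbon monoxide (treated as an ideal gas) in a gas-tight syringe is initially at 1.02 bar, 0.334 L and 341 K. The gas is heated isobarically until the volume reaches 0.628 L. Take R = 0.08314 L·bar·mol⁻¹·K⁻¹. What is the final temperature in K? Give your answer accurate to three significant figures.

T₂ ≈ 641 K

P constant ⇒ V ∝ T: P₂ = P₁; T₂ = T₁·(V₂/V₁) = 641.2 K.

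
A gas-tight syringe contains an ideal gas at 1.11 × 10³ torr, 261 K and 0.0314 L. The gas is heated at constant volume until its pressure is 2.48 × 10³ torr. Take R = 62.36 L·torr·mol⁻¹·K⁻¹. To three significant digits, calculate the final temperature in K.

T₂ ≈ 583 K

V constant ⇒ P ∝ T: V₂ = V₁; T₂ = T₁·(P₂/P₁) = 583.1 K.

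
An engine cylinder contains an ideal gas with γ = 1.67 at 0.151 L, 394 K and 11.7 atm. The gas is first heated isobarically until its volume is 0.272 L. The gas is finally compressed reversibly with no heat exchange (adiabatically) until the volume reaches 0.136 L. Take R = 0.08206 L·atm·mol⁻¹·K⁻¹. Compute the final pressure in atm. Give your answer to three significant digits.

Isobaric, so V/T is constant: P₂ = P₁; T₂ = T₁·(V₂/V₁) = 709.7 K.
Reversible adiabatic, γ = 1.67: T₃ = T₂·(V₂/V₃)^(γ−1) = 1129 K; P₃ = P₂·(V₂/V₃)^γ = 37.23 atm.

P₃ ≈ 37.2 atm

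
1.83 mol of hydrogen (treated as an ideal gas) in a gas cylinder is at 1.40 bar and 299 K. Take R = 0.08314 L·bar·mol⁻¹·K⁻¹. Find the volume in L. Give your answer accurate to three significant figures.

V ≈ 32.5 L

PV = nRT ⇒ V = nRT/P = (1.83 × 0.08314 × 299) / 1.40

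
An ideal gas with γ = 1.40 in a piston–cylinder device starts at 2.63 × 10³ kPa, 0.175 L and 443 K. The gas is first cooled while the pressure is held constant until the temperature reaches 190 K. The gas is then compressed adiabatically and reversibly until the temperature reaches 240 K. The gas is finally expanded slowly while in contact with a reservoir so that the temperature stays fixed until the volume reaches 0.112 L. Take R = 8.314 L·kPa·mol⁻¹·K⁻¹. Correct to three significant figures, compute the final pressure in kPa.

P constant ⇒ V ∝ T: P₂ = P₁; V₂ = V₁·(T₂/T₁) = 0.07506 L.
Reversible adiabatic, γ = 1.40: P₃ = P₂·(T₃/T₂)^(γ/(γ−1)) = 5957 kPa; V₃ = V₂·(T₂/T₃)^(1/(γ−1)) = 0.04185 L.
T constant ⇒ Boyle's law P V = const: T₄ = T₃; P₄ = P₃·(V₃/V₄) = 2226 kPa.

P₄ ≈ 2.23e+03 kPa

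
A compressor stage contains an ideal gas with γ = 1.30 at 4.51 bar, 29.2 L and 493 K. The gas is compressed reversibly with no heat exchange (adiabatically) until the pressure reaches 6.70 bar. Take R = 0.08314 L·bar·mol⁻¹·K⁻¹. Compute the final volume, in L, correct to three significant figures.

V₂ ≈ 21.5 L

Adiabatic (γ = 1.30), T V^(γ−1) and P V^γ constant: T₂ = T₁·(P₂/P₁)^((γ−1)/γ) = 540.2 K; V₂ = V₁·(P₁/P₂)^(1/γ) = 21.54 L.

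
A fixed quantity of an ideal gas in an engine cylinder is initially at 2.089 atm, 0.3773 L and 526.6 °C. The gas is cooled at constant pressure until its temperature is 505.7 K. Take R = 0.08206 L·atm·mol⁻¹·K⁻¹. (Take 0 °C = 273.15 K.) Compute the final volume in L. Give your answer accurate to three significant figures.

V₂ ≈ 0.239 L

Convert: T₁ = 799.8 K.
P constant ⇒ V ∝ T: P₂ = P₁; V₂ = V₁·(T₂/T₁) = 0.2386 L.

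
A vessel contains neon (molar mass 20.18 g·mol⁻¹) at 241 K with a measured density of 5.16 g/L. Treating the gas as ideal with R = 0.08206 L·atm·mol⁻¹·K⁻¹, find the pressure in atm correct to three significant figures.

P ≈ 5.06 atm

ρ = PM/(RT) ⇒ P = ρRT/M = (5.16 × 0.08206 × 241.0) / 20.18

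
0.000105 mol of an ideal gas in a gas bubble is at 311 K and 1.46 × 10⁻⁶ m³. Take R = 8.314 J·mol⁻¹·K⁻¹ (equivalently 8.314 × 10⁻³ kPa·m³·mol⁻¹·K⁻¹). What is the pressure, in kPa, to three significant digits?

P ≈ 186 kPa

PV = nRT ⇒ P = nRT/V = (0.000105 × 8.314 × 10⁻³ × 311) / 1.46e-06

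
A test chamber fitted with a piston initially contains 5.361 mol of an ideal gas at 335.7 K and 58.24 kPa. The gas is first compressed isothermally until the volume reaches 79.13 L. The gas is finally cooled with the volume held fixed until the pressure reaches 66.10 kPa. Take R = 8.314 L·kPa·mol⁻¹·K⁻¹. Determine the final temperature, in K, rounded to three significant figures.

From PV = nRT: V₁ = nRT₁/P₁ = 256.9 L.
Isothermal, so P V is constant: T₂ = T₁; P₂ = P₁·(V₁/V₂) = 189.1 kPa.
V constant ⇒ P ∝ T: V₃ = V₂; T₃ = T₂·(P₃/P₂) = 117.4 K.

T₃ ≈ 117 K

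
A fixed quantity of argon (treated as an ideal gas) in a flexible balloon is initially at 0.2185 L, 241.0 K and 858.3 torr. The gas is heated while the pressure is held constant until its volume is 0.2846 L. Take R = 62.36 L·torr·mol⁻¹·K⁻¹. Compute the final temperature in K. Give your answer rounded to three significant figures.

P constant ⇒ V ∝ T: P₂ = P₁; T₂ = T₁·(V₂/V₁) = 313.9 K.

T₂ ≈ 314 K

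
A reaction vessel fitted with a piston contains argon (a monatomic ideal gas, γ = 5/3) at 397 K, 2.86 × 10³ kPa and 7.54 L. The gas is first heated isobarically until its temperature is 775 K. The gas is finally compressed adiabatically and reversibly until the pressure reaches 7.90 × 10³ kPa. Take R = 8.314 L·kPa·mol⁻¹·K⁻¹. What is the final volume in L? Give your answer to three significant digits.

V₃ ≈ 8.00 L

P constant ⇒ V ∝ T: P₂ = P₁; V₂ = V₁·(T₂/T₁) = 14.72 L.
Reversible adiabatic, γ = 5/3: T₃ = T₂·(P₃/P₂)^((γ−1)/γ) = 1164 K; V₃ = V₂·(P₂/P₃)^(1/γ) = 8.001 L.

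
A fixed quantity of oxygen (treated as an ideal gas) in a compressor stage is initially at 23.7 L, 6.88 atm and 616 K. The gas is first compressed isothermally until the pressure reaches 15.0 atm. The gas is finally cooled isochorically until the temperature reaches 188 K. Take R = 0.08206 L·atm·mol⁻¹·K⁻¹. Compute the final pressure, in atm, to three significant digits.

T constant ⇒ Boyle's law P V = const: T₂ = T₁; V₂ = V₁·(P₁/P₂) = 10.87 L.
Isochoric, so P/T is constant: V₃ = V₂; P₃ = P₂·(T₃/T₂) = 4.578 atm.

P₃ ≈ 4.58 atm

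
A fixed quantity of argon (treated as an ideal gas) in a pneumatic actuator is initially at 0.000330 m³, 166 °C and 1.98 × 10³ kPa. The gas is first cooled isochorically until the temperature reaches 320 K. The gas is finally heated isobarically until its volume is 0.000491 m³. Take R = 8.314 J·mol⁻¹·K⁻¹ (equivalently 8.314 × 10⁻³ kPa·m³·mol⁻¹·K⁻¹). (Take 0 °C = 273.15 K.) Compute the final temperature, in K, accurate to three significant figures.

T₃ ≈ 476 K

Convert: T₁ = 439.1 K.
Isochoric, so P/T is constant: V₂ = V₁; P₂ = P₁·(T₂/T₁) = 1443 kPa.
P constant ⇒ V ∝ T: P₃ = P₂; T₃ = T₂·(V₃/V₂) = 476.1 K.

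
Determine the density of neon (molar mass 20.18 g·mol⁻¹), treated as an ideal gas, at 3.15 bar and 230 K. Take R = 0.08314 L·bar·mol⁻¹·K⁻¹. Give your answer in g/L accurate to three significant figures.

ρ = PM/(RT) = (3.15 × 20.18) / (0.08314 × 230.0)

ρ ≈ 3.32 g/L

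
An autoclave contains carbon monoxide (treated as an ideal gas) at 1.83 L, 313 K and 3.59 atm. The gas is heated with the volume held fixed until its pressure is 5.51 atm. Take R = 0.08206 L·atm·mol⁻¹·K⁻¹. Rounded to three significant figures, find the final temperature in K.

T₂ ≈ 480 K

V constant ⇒ P ∝ T: V₂ = V₁; T₂ = T₁·(P₂/P₁) = 480.4 K.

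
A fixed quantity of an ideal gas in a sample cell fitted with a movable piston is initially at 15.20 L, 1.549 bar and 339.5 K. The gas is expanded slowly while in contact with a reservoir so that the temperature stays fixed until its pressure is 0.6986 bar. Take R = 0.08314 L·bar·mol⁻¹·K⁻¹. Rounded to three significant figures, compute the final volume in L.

V₂ ≈ 33.7 L

T constant ⇒ Boyle's law P V = const: T₂ = T₁; V₂ = V₁·(P₁/P₂) = 33.70 L.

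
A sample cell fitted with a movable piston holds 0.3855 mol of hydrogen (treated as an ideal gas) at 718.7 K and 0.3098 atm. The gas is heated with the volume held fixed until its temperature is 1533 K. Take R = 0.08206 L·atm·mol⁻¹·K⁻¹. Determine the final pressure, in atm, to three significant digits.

P₂ ≈ 0.661 atm

From PV = nRT: V₁ = nRT₁/P₁ = 73.39 L.
Isochoric, so P/T is constant: V₂ = V₁; P₂ = P₁·(T₂/T₁) = 0.6608 atm.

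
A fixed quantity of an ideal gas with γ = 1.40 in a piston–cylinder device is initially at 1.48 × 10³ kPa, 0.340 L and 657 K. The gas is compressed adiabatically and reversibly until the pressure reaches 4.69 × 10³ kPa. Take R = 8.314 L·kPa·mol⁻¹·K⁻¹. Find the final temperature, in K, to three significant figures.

Reversible adiabatic, γ = 1.40: T₂ = T₁·(P₂/P₁)^((γ−1)/γ) = 913.4 K; V₂ = V₁·(P₁/P₂)^(1/γ) = 0.1492 L.

T₂ ≈ 913 K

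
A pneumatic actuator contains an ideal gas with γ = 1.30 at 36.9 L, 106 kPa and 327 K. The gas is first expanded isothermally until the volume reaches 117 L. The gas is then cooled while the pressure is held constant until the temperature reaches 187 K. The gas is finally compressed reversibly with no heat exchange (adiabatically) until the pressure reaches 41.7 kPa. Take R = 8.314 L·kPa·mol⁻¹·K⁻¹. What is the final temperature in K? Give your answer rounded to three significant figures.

T₄ ≈ 197 K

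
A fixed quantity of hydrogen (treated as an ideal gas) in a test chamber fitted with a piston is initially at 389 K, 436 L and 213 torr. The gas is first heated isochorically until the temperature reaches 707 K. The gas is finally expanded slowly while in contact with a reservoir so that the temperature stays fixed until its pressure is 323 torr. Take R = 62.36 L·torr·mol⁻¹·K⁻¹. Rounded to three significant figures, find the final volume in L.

V₃ ≈ 523 L

Isochoric, so P/T is constant: V₂ = V₁; P₂ = P₁·(T₂/T₁) = 387.1 torr.
Isothermal, so P V is constant: T₃ = T₂; V₃ = V₂·(P₂/P₃) = 522.6 L.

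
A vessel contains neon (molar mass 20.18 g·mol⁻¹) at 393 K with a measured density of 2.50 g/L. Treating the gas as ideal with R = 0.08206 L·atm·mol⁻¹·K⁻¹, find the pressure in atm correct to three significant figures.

P ≈ 4.00 atm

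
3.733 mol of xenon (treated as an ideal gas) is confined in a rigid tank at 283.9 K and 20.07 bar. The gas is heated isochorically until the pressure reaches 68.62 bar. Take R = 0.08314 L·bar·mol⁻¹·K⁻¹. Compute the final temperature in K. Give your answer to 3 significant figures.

From PV = nRT: V₁ = nRT₁/P₁ = 4.390 L.
Isochoric, so P/T is constant: V₂ = V₁; T₂ = T₁·(P₂/P₁) = 970.7 K.

T₂ ≈ 971 K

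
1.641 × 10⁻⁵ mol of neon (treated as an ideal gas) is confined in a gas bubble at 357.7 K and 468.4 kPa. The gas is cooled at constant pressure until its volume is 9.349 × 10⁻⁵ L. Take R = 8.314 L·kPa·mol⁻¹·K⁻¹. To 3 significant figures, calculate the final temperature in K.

T₂ ≈ 321 K

From PV = nRT: V₁ = nRT₁/P₁ = 0.0001042 L.
P constant ⇒ V ∝ T: P₂ = P₁; T₂ = T₁·(V₂/V₁) = 321.0 K.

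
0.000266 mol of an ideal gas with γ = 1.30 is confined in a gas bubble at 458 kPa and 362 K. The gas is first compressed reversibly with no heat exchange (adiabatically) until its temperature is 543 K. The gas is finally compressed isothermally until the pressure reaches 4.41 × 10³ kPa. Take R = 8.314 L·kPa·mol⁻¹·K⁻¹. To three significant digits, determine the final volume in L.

From PV = nRT: V₁ = nRT₁/P₁ = 0.001748 L.
Reversible adiabatic, γ = 1.30: P₂ = P₁·(T₂/T₁)^(γ/(γ−1)) = 2654 kPa; V₂ = V₁·(T₁/T₂)^(1/(γ−1)) = 0.0004524 L.
Isothermal, so P V is constant: T₃ = T₂; V₃ = V₂·(P₂/P₃) = 0.0002723 L.

V₃ ≈ 0.000272 L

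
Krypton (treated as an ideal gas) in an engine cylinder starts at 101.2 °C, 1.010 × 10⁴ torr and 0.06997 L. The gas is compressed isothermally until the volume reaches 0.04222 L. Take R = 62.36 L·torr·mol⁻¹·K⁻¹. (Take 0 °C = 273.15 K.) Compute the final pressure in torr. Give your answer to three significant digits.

P₂ ≈ 1.67e+04 torr

Convert: T₁ = 374.3 K.
Isothermal, so P V is constant: T₂ = T₁; P₂ = P₁·(V₁/V₂) = 1.674e+04 torr.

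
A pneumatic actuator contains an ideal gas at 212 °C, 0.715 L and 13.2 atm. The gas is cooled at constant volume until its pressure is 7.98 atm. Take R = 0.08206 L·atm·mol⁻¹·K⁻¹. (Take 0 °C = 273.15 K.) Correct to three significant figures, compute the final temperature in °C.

T₂ ≈ 20.1 °C

Convert: T₁ = 485.1 K.
Isochoric, so P/T is constant: V₂ = V₁; T₂ = T₁·(P₂/P₁) = 293.3 K.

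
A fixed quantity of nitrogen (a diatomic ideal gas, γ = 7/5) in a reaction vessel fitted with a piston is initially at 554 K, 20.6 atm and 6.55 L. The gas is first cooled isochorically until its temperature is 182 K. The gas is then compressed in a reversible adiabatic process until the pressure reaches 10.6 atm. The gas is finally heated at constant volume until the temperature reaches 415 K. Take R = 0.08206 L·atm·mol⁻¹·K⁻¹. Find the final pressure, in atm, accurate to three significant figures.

Isochoric, so P/T is constant: V₂ = V₁; P₂ = P₁·(T₂/T₁) = 6.768 atm.
Adiabatic (γ = 7/5), T V^(γ−1) and P V^γ constant: T₃ = T₂·(P₃/P₂)^((γ−1)/γ) = 206.9 K; V₃ = V₂·(P₂/P₃)^(1/γ) = 4.754 L.
V constant ⇒ P ∝ T: V₄ = V₃; P₄ = P₃·(T₄/T₃) = 21.26 atm.

P₄ ≈ 21.3 atm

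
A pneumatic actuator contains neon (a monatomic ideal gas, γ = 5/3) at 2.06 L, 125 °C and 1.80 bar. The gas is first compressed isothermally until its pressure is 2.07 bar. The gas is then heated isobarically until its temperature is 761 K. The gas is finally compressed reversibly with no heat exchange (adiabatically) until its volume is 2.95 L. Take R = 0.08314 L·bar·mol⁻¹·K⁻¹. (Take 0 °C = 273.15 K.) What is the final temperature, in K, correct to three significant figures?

Convert: T₁ = 398.1 K.
Isothermal, so P V is constant: T₂ = T₁; V₂ = V₁·(P₁/P₂) = 1.791 L.
Isobaric, so V/T is constant: P₃ = P₂; V₃ = V₂·(T₃/T₂) = 3.424 L.
Adiabatic (γ = 5/3), T V^(γ−1) and P V^γ constant: T₄ = T₃·(V₃/V₄)^(γ−1) = 840.4 K; P₄ = P₃·(V₃/V₄)^γ = 2.653 bar.

T₄ ≈ 840 K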